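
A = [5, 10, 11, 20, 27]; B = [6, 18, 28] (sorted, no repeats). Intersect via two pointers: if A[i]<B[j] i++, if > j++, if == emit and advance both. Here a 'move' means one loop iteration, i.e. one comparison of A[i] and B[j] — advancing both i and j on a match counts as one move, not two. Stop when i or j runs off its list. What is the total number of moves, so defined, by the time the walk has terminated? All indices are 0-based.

i=0 j=0: 5<6, i++
i=1 j=0: 10>6, j++
i=1 j=1: 10<18, i++
i=2 j=1: 11<18, i++
i=3 j=1: 20>18, j++
i=3 j=2: 20<28, i++
i=4 j=2: 27<28, i++

7 moves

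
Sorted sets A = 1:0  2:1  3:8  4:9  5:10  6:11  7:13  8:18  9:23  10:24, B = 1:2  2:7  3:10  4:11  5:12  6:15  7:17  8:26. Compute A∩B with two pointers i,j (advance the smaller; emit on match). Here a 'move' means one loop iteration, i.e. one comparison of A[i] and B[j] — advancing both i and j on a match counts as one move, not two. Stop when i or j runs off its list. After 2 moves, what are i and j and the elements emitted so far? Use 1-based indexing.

i=1 j=1: 0<2, i++
i=2 j=1: 1<2, i++

i=3, j=1, emitted=[]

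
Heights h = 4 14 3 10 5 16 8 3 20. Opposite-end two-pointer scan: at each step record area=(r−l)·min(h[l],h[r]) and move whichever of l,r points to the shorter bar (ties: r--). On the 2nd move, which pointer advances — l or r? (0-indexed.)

l

[0,8] min(4,20)*8=32 best=32 * → l++
[1,8] min(14,20)*7=98 best=98 * → l++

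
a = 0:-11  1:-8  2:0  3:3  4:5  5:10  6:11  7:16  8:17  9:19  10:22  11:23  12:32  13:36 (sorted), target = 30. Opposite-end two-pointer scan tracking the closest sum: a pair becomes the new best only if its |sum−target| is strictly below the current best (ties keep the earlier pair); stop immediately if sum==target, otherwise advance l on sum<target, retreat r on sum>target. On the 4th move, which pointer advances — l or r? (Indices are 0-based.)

r

l=0 r=13: -11+36=25 d=5 *, l++
l=1 r=13: -8+36=28 d=2 *, l++
l=2 r=13: 0+36=36 d=6, r--
l=2 r=12: 0+32=32 d=2, r--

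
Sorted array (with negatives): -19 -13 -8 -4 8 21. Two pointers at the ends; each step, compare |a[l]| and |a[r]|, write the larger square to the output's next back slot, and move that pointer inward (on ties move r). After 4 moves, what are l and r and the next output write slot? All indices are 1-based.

l=3, r=4, next write slot=2

l=1 r=6: |-19|<=|21| out[6]=441, r--
l=1 r=5: |-19|>|8| out[5]=361, l++
l=2 r=5: |-13|>|8| out[4]=169, l++
l=3 r=5: |-8|<=|8| out[3]=64, r--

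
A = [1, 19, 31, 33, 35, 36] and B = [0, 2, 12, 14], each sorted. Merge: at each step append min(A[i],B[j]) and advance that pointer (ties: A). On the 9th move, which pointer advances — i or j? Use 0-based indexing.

i

i=0 j=0: A[i]=1>B[j]=0 take 0, j++
i=0 j=1: A[i]=1<=B[j]=2 take 1, i++
i=1 j=1: A[i]=19>B[j]=2 take 2, j++
i=1 j=2: A[i]=19>B[j]=12 take 12, j++
i=1 j=3: A[i]=19>B[j]=14 take 14, j++
i=1 j=4: B done, take A[i]=19, i++
i=2 j=4: B done, take A[i]=31, i++
i=3 j=4: B done, take A[i]=33, i++
i=4 j=4: B done, take A[i]=35, i++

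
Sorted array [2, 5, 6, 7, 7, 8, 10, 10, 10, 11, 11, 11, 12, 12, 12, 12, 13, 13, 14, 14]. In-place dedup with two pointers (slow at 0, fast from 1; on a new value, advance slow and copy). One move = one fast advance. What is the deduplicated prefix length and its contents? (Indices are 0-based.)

(s=0,f=1) a[fast]=5≠a[slow]=2 write a[1]=5 → slow++,fast++
(s=1,f=2) a[fast]=6≠a[slow]=5 write a[2]=6 → slow++,fast++
(s=2,f=3) a[fast]=7≠a[slow]=6 write a[3]=7 → slow++,fast++
(s=3,f=4) a[fast]=7=a[slow] dup → fast++
(s=3,f=5) a[fast]=8≠a[slow]=7 write a[4]=8 → slow++,fast++
(s=4,f=6) a[fast]=10≠a[slow]=8 write a[5]=10 → slow++,fast++
(s=5,f=7) a[fast]=10=a[slow] dup → fast++
(s=5,f=8) a[fast]=10=a[slow] dup → fast++
(s=5,f=9) a[fast]=11≠a[slow]=10 write a[6]=11 → slow++,fast++
(s=6,f=10) a[fast]=11=a[slow] dup → fast++
(s=6,f=11) a[fast]=11=a[slow] dup → fast++
(s=6,f=12) a[fast]=12≠a[slow]=11 write a[7]=12 → slow++,fast++
(s=7,f=13) a[fast]=12=a[slow] dup → fast++
(s=7,f=14) a[fast]=12=a[slow] dup → fast++
(s=7,f=15) a[fast]=12=a[slow] dup → fast++
(s=7,f=16) a[fast]=13≠a[slow]=12 write a[8]=13 → slow++,fast++
(s=8,f=17) a[fast]=13=a[slow] dup → fast++
(s=8,f=18) a[fast]=14≠a[slow]=13 write a[9]=14 → slow++,fast++
(s=9,f=19) a[fast]=14=a[slow] dup → fast++

length 10; prefix = [2, 5, 6, 7, 8, 10, 11, 12, 13, 14]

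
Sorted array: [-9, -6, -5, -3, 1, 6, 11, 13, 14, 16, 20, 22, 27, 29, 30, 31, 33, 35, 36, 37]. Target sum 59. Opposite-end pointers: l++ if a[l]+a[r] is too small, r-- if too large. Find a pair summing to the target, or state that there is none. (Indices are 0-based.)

[0,19] -9+37=28 <59 → l++
[1,19] -6+37=31 <59 → l++
[2,19] -5+37=32 <59 → l++
[3,19] -3+37=34 <59 → l++
[4,19] 1+37=38 <59 → l++
[5,19] 6+37=43 <59 → l++
[6,19] 11+37=48 <59 → l++
[7,19] 13+37=50 <59 → l++
[8,19] 14+37=51 <59 → l++
[9,19] 16+37=53 <59 → l++
[10,19] 20+37=57 <59 → l++
[11,19] 22+37=59 → found

(22, 37)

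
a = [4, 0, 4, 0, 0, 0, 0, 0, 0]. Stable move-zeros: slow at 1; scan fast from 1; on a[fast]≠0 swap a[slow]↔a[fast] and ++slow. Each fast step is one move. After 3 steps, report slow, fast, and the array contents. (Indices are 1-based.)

slow=3, fast=4, a=[4, 4, 0, 0, 0, 0, 0, 0, 0]

(s=1,f=1) a[fast]=4≠0 swap→a[1]=4 → slow++,fast++
(s=2,f=2) a[fast]=0 → fast++
(s=2,f=3) a[fast]=4≠0 swap→a[2]=4 → slow++,fast++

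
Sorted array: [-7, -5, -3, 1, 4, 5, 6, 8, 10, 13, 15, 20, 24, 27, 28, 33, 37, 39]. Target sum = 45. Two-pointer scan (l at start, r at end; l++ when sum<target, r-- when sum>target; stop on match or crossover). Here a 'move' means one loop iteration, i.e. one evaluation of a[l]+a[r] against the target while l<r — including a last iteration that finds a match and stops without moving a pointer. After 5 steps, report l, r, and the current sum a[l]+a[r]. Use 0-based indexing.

l=0 r=17: -7+39=32 <45, l++
l=1 r=17: -5+39=34 <45, l++
l=2 r=17: -3+39=36 <45, l++
l=3 r=17: 1+39=40 <45, l++
l=4 r=17: 4+39=43 <45, l++

l=5, r=17, sum=44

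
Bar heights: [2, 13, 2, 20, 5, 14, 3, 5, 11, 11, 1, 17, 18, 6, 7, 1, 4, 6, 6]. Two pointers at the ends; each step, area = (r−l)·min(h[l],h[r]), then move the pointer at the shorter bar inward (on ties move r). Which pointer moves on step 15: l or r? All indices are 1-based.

r

[1,19] min(2,6)*18=36 best=36 * → l++
[2,19] min(13,6)*17=102 best=102 * → r--
[2,18] min(13,6)*16=96 best=102 → r--
[2,17] min(13,4)*15=60 best=102 → r--
[2,16] min(13,1)*14=14 best=102 → r--
[2,15] min(13,7)*13=91 best=102 → r--
[2,14] min(13,6)*12=72 best=102 → r--
[2,13] min(13,18)*11=143 best=143 * → l++
[3,13] min(2,18)*10=20 best=143 → l++
[4,13] min(20,18)*9=162 best=162 * → r--
[4,12] min(20,17)*8=136 best=162 → r--
[4,11] min(20,1)*7=7 best=162 → r--
[4,10] min(20,11)*6=66 best=162 → r--
[4,9] min(20,11)*5=55 best=162 → r--
[4,8] min(20,5)*4=20 best=162 → r--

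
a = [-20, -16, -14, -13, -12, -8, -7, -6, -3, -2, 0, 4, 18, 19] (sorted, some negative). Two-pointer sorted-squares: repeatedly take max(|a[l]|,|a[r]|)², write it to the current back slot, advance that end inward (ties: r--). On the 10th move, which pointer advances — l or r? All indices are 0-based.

l

[0,13] |-20|>|19| out[13]=400 → l++
[1,13] |-16|<=|19| out[12]=361 → r--
[1,12] |-16|<=|18| out[11]=324 → r--
[1,11] |-16|>|4| out[10]=256 → l++
[2,11] |-14|>|4| out[9]=196 → l++
[3,11] |-13|>|4| out[8]=169 → l++
[4,11] |-12|>|4| out[7]=144 → l++
[5,11] |-8|>|4| out[6]=64 → l++
[6,11] |-7|>|4| out[5]=49 → l++
[7,11] |-6|>|4| out[4]=36 → l++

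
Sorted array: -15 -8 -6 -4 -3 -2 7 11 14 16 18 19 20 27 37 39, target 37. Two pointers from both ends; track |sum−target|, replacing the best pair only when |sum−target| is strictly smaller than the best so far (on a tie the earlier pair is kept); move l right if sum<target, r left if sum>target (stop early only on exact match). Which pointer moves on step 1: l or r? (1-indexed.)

l

[1,16] -15+39=24 d=13 * → l++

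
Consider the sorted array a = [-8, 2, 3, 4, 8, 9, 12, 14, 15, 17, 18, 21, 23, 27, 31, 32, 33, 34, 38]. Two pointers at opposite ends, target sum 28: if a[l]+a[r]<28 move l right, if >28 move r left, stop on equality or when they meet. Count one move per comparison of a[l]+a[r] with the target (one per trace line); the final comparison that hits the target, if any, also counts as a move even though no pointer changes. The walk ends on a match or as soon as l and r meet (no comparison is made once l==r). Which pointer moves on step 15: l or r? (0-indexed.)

[0,18] -8+38=30 >28 → r--
[0,17] -8+34=26 <28 → l++
[1,17] 2+34=36 >28 → r--
[1,16] 2+33=35 >28 → r--
[1,15] 2+32=34 >28 → r--
[1,14] 2+31=33 >28 → r--
[1,13] 2+27=29 >28 → r--
[1,12] 2+23=25 <28 → l++
[2,12] 3+23=26 <28 → l++
[3,12] 4+23=27 <28 → l++
[4,12] 8+23=31 >28 → r--
[4,11] 8+21=29 >28 → r--
[4,10] 8+18=26 <28 → l++
[5,10] 9+18=27 <28 → l++
[6,10] 12+18=30 >28 → r--

r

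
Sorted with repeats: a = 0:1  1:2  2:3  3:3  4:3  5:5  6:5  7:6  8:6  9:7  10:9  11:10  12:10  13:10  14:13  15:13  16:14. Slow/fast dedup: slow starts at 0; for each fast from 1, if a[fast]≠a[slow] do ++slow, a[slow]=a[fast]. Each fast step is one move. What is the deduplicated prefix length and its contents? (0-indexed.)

slow=0 fast=1: a[fast]=2≠a[slow]=1 write a[1]=2, slow++,fast++
slow=1 fast=2: a[fast]=3≠a[slow]=2 write a[2]=3, slow++,fast++
slow=2 fast=3: a[fast]=3=a[slow] dup, fast++
slow=2 fast=4: a[fast]=3=a[slow] dup, fast++
slow=2 fast=5: a[fast]=5≠a[slow]=3 write a[3]=5, slow++,fast++
slow=3 fast=6: a[fast]=5=a[slow] dup, fast++
slow=3 fast=7: a[fast]=6≠a[slow]=5 write a[4]=6, slow++,fast++
slow=4 fast=8: a[fast]=6=a[slow] dup, fast++
slow=4 fast=9: a[fast]=7≠a[slow]=6 write a[5]=7, slow++,fast++
slow=5 fast=10: a[fast]=9≠a[slow]=7 write a[6]=9, slow++,fast++
slow=6 fast=11: a[fast]=10≠a[slow]=9 write a[7]=10, slow++,fast++
slow=7 fast=12: a[fast]=10=a[slow] dup, fast++
slow=7 fast=13: a[fast]=10=a[slow] dup, fast++
slow=7 fast=14: a[fast]=13≠a[slow]=10 write a[8]=13, slow++,fast++
slow=8 fast=15: a[fast]=13=a[slow] dup, fast++
slow=8 fast=16: a[fast]=14≠a[slow]=13 write a[9]=14, slow++,fast++

length 10; prefix = [1, 2, 3, 5, 6, 7, 9, 10, 13, 14]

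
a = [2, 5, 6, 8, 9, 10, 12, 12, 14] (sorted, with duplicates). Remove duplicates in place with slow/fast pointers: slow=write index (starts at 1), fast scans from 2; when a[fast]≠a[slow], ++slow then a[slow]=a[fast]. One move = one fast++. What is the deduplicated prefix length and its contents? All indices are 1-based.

(s=1,f=2) a[fast]=5≠a[slow]=2 write a[2]=5 → slow++,fast++
(s=2,f=3) a[fast]=6≠a[slow]=5 write a[3]=6 → slow++,fast++
(s=3,f=4) a[fast]=8≠a[slow]=6 write a[4]=8 → slow++,fast++
(s=4,f=5) a[fast]=9≠a[slow]=8 write a[5]=9 → slow++,fast++
(s=5,f=6) a[fast]=10≠a[slow]=9 write a[6]=10 → slow++,fast++
(s=6,f=7) a[fast]=12≠a[slow]=10 write a[7]=12 → slow++,fast++
(s=7,f=8) a[fast]=12=a[slow] dup → fast++
(s=7,f=9) a[fast]=14≠a[slow]=12 write a[8]=14 → slow++,fast++

length 8; prefix = [2, 5, 6, 8, 9, 10, 12, 14]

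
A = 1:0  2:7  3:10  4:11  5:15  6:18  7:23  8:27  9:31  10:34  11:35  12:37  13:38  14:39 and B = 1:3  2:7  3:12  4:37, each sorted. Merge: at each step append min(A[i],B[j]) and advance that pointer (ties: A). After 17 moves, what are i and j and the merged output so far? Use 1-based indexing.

[i=1,j=1] A[i]=0<=B[j]=3 take 0 → i++
[i=2,j=1] A[i]=7>B[j]=3 take 3 → j++
[i=2,j=2] A[i]=7<=B[j]=7 take 7 → i++
[i=3,j=2] A[i]=10>B[j]=7 take 7 → j++
[i=3,j=3] A[i]=10<=B[j]=12 take 10 → i++
[i=4,j=3] A[i]=11<=B[j]=12 take 11 → i++
[i=5,j=3] A[i]=15>B[j]=12 take 12 → j++
[i=5,j=4] A[i]=15<=B[j]=37 take 15 → i++
[i=6,j=4] A[i]=18<=B[j]=37 take 18 → i++
[i=7,j=4] A[i]=23<=B[j]=37 take 23 → i++
[i=8,j=4] A[i]=27<=B[j]=37 take 27 → i++
[i=9,j=4] A[i]=31<=B[j]=37 take 31 → i++
[i=10,j=4] A[i]=34<=B[j]=37 take 34 → i++
[i=11,j=4] A[i]=35<=B[j]=37 take 35 → i++
[i=12,j=4] A[i]=37<=B[j]=37 take 37 → i++
[i=13,j=4] A[i]=38>B[j]=37 take 37 → j++
[i=13,j=5] B done, take A[i]=38 → i++

i=14, j=5, merged so far=[0, 3, 7, 7, 10, 11, 12, 15, 18, 23, 27, 31, 34, 35, 37, 37, 38]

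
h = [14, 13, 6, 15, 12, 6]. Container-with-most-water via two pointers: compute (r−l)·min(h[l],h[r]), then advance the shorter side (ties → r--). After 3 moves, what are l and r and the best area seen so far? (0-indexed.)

l=1, r=3, best area=48

[0,5] min(14,6)*5=30 best=30 * → r--
[0,4] min(14,12)*4=48 best=48 * → r--
[0,3] min(14,15)*3=42 best=48 → l++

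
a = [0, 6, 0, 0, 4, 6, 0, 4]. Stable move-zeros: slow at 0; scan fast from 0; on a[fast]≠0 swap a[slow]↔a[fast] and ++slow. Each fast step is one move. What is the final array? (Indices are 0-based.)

[6, 4, 6, 4, 0, 0, 0, 0]

slow=0 fast=0: a[fast]=0, fast++
slow=0 fast=1: a[fast]=6≠0 swap→a[0]=6, slow++,fast++
slow=1 fast=2: a[fast]=0, fast++
slow=1 fast=3: a[fast]=0, fast++
slow=1 fast=4: a[fast]=4≠0 swap→a[1]=4, slow++,fast++
slow=2 fast=5: a[fast]=6≠0 swap→a[2]=6, slow++,fast++
slow=3 fast=6: a[fast]=0, fast++
slow=3 fast=7: a[fast]=4≠0 swap→a[3]=4, slow++,fast++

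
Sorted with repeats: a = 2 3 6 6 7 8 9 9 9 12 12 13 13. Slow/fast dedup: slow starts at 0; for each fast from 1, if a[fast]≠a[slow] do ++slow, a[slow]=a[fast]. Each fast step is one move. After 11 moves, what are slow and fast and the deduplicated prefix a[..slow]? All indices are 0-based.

slow=7, fast=12, prefix=[2, 3, 6, 7, 8, 9, 12, 13]

slow=0 fast=1: a[fast]=3≠a[slow]=2 write a[1]=3, slow++,fast++
slow=1 fast=2: a[fast]=6≠a[slow]=3 write a[2]=6, slow++,fast++
slow=2 fast=3: a[fast]=6=a[slow] dup, fast++
slow=2 fast=4: a[fast]=7≠a[slow]=6 write a[3]=7, slow++,fast++
slow=3 fast=5: a[fast]=8≠a[slow]=7 write a[4]=8, slow++,fast++
slow=4 fast=6: a[fast]=9≠a[slow]=8 write a[5]=9, slow++,fast++
slow=5 fast=7: a[fast]=9=a[slow] dup, fast++
slow=5 fast=8: a[fast]=9=a[slow] dup, fast++
slow=5 fast=9: a[fast]=12≠a[slow]=9 write a[6]=12, slow++,fast++
slow=6 fast=10: a[fast]=12=a[slow] dup, fast++
slow=6 fast=11: a[fast]=13≠a[slow]=12 write a[7]=13, slow++,fast++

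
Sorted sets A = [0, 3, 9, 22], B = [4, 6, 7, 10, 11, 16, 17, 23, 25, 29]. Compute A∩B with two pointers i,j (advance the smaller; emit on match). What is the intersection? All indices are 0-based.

[i=0,j=0] 0<4 → i++
[i=1,j=0] 3<4 → i++
[i=2,j=0] 9>4 → j++
[i=2,j=1] 9>6 → j++
[i=2,j=2] 9>7 → j++
[i=2,j=3] 9<10 → i++
[i=3,j=3] 22>10 → j++
[i=3,j=4] 22>11 → j++
[i=3,j=5] 22>16 → j++
[i=3,j=6] 22>17 → j++
[i=3,j=7] 22<23 → i++

intersection = []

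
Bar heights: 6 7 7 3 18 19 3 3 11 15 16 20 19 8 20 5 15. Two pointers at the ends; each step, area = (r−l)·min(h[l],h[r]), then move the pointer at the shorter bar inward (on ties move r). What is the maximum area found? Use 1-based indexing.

max area = 180

l=1 r=17: min(6,15)*16=96 best=96 *, l++
l=2 r=17: min(7,15)*15=105 best=105 *, l++
l=3 r=17: min(7,15)*14=98 best=105, l++
l=4 r=17: min(3,15)*13=39 best=105, l++
l=5 r=17: min(18,15)*12=180 best=180 *, r--
l=5 r=16: min(18,5)*11=55 best=180, r--
l=5 r=15: min(18,20)*10=180 best=180, l++
l=6 r=15: min(19,20)*9=171 best=180, l++
l=7 r=15: min(3,20)*8=24 best=180, l++
l=8 r=15: min(3,20)*7=21 best=180, l++
l=9 r=15: min(11,20)*6=66 best=180, l++
l=10 r=15: min(15,20)*5=75 best=180, l++
l=11 r=15: min(16,20)*4=64 best=180, l++
l=12 r=15: min(20,20)*3=60 best=180, r--
l=12 r=14: min(20,8)*2=16 best=180, r--
l=12 r=13: min(20,19)*1=19 best=180, r--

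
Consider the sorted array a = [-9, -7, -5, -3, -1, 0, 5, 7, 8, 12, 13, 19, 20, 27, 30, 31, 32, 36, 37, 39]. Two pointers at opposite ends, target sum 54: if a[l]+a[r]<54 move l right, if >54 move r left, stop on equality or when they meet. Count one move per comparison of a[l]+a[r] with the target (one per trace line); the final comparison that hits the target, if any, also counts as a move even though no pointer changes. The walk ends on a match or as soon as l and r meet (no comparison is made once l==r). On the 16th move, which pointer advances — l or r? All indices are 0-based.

[0,19] -9+39=30 <54 → l++
[1,19] -7+39=32 <54 → l++
[2,19] -5+39=34 <54 → l++
[3,19] -3+39=36 <54 → l++
[4,19] -1+39=38 <54 → l++
[5,19] 0+39=39 <54 → l++
[6,19] 5+39=44 <54 → l++
[7,19] 7+39=46 <54 → l++
[8,19] 8+39=47 <54 → l++
[9,19] 12+39=51 <54 → l++
[10,19] 13+39=52 <54 → l++
[11,19] 19+39=58 >54 → r--
[11,18] 19+37=56 >54 → r--
[11,17] 19+36=55 >54 → r--
[11,16] 19+32=51 <54 → l++
[12,16] 20+32=52 <54 → l++

l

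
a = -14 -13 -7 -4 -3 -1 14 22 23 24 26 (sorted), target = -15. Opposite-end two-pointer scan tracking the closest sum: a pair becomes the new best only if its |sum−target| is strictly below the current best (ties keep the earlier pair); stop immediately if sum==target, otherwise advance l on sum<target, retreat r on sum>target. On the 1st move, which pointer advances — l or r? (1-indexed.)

l=1 r=11: -14+26=12 d=27 *, r--

r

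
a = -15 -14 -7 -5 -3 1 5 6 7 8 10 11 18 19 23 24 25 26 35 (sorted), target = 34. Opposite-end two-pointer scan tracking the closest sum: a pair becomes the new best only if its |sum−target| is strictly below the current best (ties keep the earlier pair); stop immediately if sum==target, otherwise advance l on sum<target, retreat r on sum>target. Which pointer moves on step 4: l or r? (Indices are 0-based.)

l

l=0 r=18: -15+35=20 d=14 *, l++
l=1 r=18: -14+35=21 d=13 *, l++
l=2 r=18: -7+35=28 d=6 *, l++
l=3 r=18: -5+35=30 d=4 *, l++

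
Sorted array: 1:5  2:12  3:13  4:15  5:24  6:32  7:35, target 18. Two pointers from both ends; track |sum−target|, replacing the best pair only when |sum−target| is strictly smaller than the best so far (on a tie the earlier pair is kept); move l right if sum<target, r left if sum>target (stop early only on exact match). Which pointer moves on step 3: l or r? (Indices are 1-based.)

r

l=1 r=7: 5+35=40 d=22 *, r--
l=1 r=6: 5+32=37 d=19 *, r--
l=1 r=5: 5+24=29 d=11 *, r--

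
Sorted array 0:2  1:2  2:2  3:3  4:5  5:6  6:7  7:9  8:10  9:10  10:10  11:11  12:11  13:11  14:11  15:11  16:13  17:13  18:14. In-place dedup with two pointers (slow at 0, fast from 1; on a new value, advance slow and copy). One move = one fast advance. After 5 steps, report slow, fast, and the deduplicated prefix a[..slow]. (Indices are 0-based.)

slow=0 fast=1: a[fast]=2=a[slow] dup, fast++
slow=0 fast=2: a[fast]=2=a[slow] dup, fast++
slow=0 fast=3: a[fast]=3≠a[slow]=2 write a[1]=3, slow++,fast++
slow=1 fast=4: a[fast]=5≠a[slow]=3 write a[2]=5, slow++,fast++
slow=2 fast=5: a[fast]=6≠a[slow]=5 write a[3]=6, slow++,fast++

slow=3, fast=6, prefix=[2, 3, 5, 6]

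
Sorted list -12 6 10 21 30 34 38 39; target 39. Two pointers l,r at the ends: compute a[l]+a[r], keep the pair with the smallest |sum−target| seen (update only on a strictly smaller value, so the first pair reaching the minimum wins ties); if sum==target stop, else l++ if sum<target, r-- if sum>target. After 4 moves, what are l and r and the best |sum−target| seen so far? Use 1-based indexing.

[1,8] -12+39=27 d=12 * → l++
[2,8] 6+39=45 d=6 * → r--
[2,7] 6+38=44 d=5 * → r--
[2,6] 6+34=40 d=1 * → r--

l=2, r=5, best |Δ|=1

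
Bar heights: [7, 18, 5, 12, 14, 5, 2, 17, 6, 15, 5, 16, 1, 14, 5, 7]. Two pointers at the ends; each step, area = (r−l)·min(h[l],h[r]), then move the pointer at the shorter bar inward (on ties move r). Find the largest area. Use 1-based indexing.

max area = 168

[1,16] min(7,7)*15=105 best=105 * → r--
[1,15] min(7,5)*14=70 best=105 → r--
[1,14] min(7,14)*13=91 best=105 → l++
[2,14] min(18,14)*12=168 best=168 * → r--
[2,13] min(18,1)*11=11 best=168 → r--
[2,12] min(18,16)*10=160 best=168 → r--
[2,11] min(18,5)*9=45 best=168 → r--
[2,10] min(18,15)*8=120 best=168 → r--
[2,9] min(18,6)*7=42 best=168 → r--
[2,8] min(18,17)*6=102 best=168 → r--
[2,7] min(18,2)*5=10 best=168 → r--
[2,6] min(18,5)*4=20 best=168 → r--
[2,5] min(18,14)*3=42 best=168 → r--
[2,4] min(18,12)*2=24 best=168 → r--
[2,3] min(18,5)*1=5 best=168 → r--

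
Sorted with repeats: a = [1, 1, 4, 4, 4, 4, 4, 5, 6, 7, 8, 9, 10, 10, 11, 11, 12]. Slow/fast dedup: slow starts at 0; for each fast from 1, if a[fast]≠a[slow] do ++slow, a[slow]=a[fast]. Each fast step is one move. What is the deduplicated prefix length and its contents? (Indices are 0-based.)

slow=0 fast=1: a[fast]=1=a[slow] dup, fast++
slow=0 fast=2: a[fast]=4≠a[slow]=1 write a[1]=4, slow++,fast++
slow=1 fast=3: a[fast]=4=a[slow] dup, fast++
slow=1 fast=4: a[fast]=4=a[slow] dup, fast++
slow=1 fast=5: a[fast]=4=a[slow] dup, fast++
slow=1 fast=6: a[fast]=4=a[slow] dup, fast++
slow=1 fast=7: a[fast]=5≠a[slow]=4 write a[2]=5, slow++,fast++
slow=2 fast=8: a[fast]=6≠a[slow]=5 write a[3]=6, slow++,fast++
slow=3 fast=9: a[fast]=7≠a[slow]=6 write a[4]=7, slow++,fast++
slow=4 fast=10: a[fast]=8≠a[slow]=7 write a[5]=8, slow++,fast++
slow=5 fast=11: a[fast]=9≠a[slow]=8 write a[6]=9, slow++,fast++
slow=6 fast=12: a[fast]=10≠a[slow]=9 write a[7]=10, slow++,fast++
slow=7 fast=13: a[fast]=10=a[slow] dup, fast++
slow=7 fast=14: a[fast]=11≠a[slow]=10 write a[8]=11, slow++,fast++
slow=8 fast=15: a[fast]=11=a[slow] dup, fast++
slow=8 fast=16: a[fast]=12≠a[slow]=11 write a[9]=12, slow++,fast++

length 10; prefix = [1, 4, 5, 6, 7, 8, 9, 10, 11, 12]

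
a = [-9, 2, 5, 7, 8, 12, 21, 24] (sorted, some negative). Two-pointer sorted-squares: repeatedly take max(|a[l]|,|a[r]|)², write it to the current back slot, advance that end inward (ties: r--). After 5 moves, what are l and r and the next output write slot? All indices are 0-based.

l=1, r=3, next write slot=2

l=0 r=7: |-9|<=|24| out[7]=576, r--
l=0 r=6: |-9|<=|21| out[6]=441, r--
l=0 r=5: |-9|<=|12| out[5]=144, r--
l=0 r=4: |-9|>|8| out[4]=81, l++
l=1 r=4: |2|<=|8| out[3]=64, r--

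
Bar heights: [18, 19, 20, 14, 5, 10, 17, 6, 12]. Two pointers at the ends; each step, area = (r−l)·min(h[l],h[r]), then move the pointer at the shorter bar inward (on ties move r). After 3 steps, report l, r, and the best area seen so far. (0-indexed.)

[0,8] min(18,12)*8=96 best=96 * → r--
[0,7] min(18,6)*7=42 best=96 → r--
[0,6] min(18,17)*6=102 best=102 * → r--

l=0, r=5, best area=102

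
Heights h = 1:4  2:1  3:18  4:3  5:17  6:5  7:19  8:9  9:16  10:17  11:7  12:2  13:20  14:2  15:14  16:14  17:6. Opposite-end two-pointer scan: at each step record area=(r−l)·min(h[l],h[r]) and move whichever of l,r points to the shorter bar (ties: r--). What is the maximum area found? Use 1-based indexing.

[1,17] min(4,6)*16=64 best=64 * → l++
[2,17] min(1,6)*15=15 best=64 → l++
[3,17] min(18,6)*14=84 best=84 * → r--
[3,16] min(18,14)*13=182 best=182 * → r--
[3,15] min(18,14)*12=168 best=182 → r--
[3,14] min(18,2)*11=22 best=182 → r--
[3,13] min(18,20)*10=180 best=182 → l++
[4,13] min(3,20)*9=27 best=182 → l++
[5,13] min(17,20)*8=136 best=182 → l++
[6,13] min(5,20)*7=35 best=182 → l++
[7,13] min(19,20)*6=114 best=182 → l++
[8,13] min(9,20)*5=45 best=182 → l++
[9,13] min(16,20)*4=64 best=182 → l++
[10,13] min(17,20)*3=51 best=182 → l++
[11,13] min(7,20)*2=14 best=182 → l++
[12,13] min(2,20)*1=2 best=182 → l++

max area = 182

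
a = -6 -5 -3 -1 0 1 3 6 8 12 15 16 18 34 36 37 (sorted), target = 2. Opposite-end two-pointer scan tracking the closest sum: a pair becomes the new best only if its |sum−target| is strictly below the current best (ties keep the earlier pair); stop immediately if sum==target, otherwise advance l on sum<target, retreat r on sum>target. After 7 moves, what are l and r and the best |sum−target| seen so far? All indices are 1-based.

[1,16] -6+37=31 d=29 * → r--
[1,15] -6+36=30 d=28 * → r--
[1,14] -6+34=28 d=26 * → r--
[1,13] -6+18=12 d=10 * → r--
[1,12] -6+16=10 d=8 * → r--
[1,11] -6+15=9 d=7 * → r--
[1,10] -6+12=6 d=4 * → r--

l=1, r=9, best |Δ|=4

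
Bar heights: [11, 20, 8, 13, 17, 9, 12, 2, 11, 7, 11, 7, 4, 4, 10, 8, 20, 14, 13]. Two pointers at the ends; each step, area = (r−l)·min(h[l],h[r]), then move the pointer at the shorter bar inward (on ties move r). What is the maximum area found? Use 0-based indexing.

max area = 300

[0,18] min(11,13)*18=198 best=198 * → l++
[1,18] min(20,13)*17=221 best=221 * → r--
[1,17] min(20,14)*16=224 best=224 * → r--
[1,16] min(20,20)*15=300 best=300 * → r--
[1,15] min(20,8)*14=112 best=300 → r--
[1,14] min(20,10)*13=130 best=300 → r--
[1,13] min(20,4)*12=48 best=300 → r--
[1,12] min(20,4)*11=44 best=300 → r--
[1,11] min(20,7)*10=70 best=300 → r--
[1,10] min(20,11)*9=99 best=300 → r--
[1,9] min(20,7)*8=56 best=300 → r--
[1,8] min(20,11)*7=77 best=300 → r--
[1,7] min(20,2)*6=12 best=300 → r--
[1,6] min(20,12)*5=60 best=300 → r--
[1,5] min(20,9)*4=36 best=300 → r--
[1,4] min(20,17)*3=51 best=300 → r--
[1,3] min(20,13)*2=26 best=300 → r--
[1,2] min(20,8)*1=8 best=300 → r--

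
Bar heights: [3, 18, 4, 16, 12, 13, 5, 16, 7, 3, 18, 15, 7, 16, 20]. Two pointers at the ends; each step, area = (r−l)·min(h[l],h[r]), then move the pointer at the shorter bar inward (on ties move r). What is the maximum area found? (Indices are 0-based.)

max area = 234

[0,14] min(3,20)*14=42 best=42 * → l++
[1,14] min(18,20)*13=234 best=234 * → l++
[2,14] min(4,20)*12=48 best=234 → l++
[3,14] min(16,20)*11=176 best=234 → l++
[4,14] min(12,20)*10=120 best=234 → l++
[5,14] min(13,20)*9=117 best=234 → l++
[6,14] min(5,20)*8=40 best=234 → l++
[7,14] min(16,20)*7=112 best=234 → l++
[8,14] min(7,20)*6=42 best=234 → l++
[9,14] min(3,20)*5=15 best=234 → l++
[10,14] min(18,20)*4=72 best=234 → l++
[11,14] min(15,20)*3=45 best=234 → l++
[12,14] min(7,20)*2=14 best=234 → l++
[13,14] min(16,20)*1=16 best=234 → l++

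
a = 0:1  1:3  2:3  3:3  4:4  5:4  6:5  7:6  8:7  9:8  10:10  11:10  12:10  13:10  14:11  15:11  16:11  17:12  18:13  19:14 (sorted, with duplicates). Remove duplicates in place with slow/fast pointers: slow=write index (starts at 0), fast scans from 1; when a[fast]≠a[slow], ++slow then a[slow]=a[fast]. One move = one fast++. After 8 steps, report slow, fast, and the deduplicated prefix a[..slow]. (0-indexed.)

(s=0,f=1) a[fast]=3≠a[slow]=1 write a[1]=3 → slow++,fast++
(s=1,f=2) a[fast]=3=a[slow] dup → fast++
(s=1,f=3) a[fast]=3=a[slow] dup → fast++
(s=1,f=4) a[fast]=4≠a[slow]=3 write a[2]=4 → slow++,fast++
(s=2,f=5) a[fast]=4=a[slow] dup → fast++
(s=2,f=6) a[fast]=5≠a[slow]=4 write a[3]=5 → slow++,fast++
(s=3,f=7) a[fast]=6≠a[slow]=5 write a[4]=6 → slow++,fast++
(s=4,f=8) a[fast]=7≠a[slow]=6 write a[5]=7 → slow++,fast++

slow=5, fast=9, prefix=[1, 3, 4, 5, 6, 7]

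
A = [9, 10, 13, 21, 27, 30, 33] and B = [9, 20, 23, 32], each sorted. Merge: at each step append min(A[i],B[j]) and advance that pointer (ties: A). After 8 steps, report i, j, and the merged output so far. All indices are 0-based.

i=5, j=3, merged so far=[9, 9, 10, 13, 20, 21, 23, 27]

i=0 j=0: A[i]=9<=B[j]=9 take 9, i++
i=1 j=0: A[i]=10>B[j]=9 take 9, j++
i=1 j=1: A[i]=10<=B[j]=20 take 10, i++
i=2 j=1: A[i]=13<=B[j]=20 take 13, i++
i=3 j=1: A[i]=21>B[j]=20 take 20, j++
i=3 j=2: A[i]=21<=B[j]=23 take 21, i++
i=4 j=2: A[i]=27>B[j]=23 take 23, j++
i=4 j=3: A[i]=27<=B[j]=32 take 27, i++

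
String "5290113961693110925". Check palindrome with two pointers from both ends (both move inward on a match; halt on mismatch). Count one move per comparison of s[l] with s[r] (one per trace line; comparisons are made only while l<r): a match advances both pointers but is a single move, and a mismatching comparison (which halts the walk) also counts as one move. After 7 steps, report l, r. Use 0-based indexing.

l=0 r=18: '5'=='5', l++,r--
l=1 r=17: '2'=='2', l++,r--
l=2 r=16: '9'=='9', l++,r--
l=3 r=15: '0'=='0', l++,r--
l=4 r=14: '1'=='1', l++,r--
l=5 r=13: '1'=='1', l++,r--
l=6 r=12: '3'=='3', l++,r--

l=7, r=11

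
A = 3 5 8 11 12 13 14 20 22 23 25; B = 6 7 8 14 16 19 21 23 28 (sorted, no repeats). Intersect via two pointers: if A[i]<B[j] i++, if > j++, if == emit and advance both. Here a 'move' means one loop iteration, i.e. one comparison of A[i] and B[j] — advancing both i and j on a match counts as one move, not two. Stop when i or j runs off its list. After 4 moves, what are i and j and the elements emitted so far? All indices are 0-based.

i=2, j=2, emitted=[]

i=0 j=0: 3<6, i++
i=1 j=0: 5<6, i++
i=2 j=0: 8>6, j++
i=2 j=1: 8>7, j++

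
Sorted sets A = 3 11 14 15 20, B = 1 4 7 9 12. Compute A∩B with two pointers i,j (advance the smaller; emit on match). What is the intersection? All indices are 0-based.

intersection = []

i=0 j=0: 3>1, j++
i=0 j=1: 3<4, i++
i=1 j=1: 11>4, j++
i=1 j=2: 11>7, j++
i=1 j=3: 11>9, j++
i=1 j=4: 11<12, i++
i=2 j=4: 14>12, j++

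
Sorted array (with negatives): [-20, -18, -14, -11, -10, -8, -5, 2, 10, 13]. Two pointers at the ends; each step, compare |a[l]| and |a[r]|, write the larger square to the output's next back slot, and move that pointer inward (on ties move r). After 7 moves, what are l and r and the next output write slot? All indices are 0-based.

l=0 r=9: |-20|>|13| out[9]=400, l++
l=1 r=9: |-18|>|13| out[8]=324, l++
l=2 r=9: |-14|>|13| out[7]=196, l++
l=3 r=9: |-11|<=|13| out[6]=169, r--
l=3 r=8: |-11|>|10| out[5]=121, l++
l=4 r=8: |-10|<=|10| out[4]=100, r--
l=4 r=7: |-10|>|2| out[3]=100, l++

l=5, r=7, next write slot=2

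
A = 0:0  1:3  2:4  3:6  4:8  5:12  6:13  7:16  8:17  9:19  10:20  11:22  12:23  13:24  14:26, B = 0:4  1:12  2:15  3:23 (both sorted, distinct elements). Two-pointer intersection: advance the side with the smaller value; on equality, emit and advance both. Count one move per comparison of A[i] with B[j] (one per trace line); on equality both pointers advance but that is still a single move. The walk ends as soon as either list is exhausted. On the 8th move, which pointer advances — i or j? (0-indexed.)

j

i=0 j=0: 0<4, i++
i=1 j=0: 3<4, i++
i=2 j=0: 4==4 emit, i++,j++
i=3 j=1: 6<12, i++
i=4 j=1: 8<12, i++
i=5 j=1: 12==12 emit, i++,j++
i=6 j=2: 13<15, i++
i=7 j=2: 16>15, j++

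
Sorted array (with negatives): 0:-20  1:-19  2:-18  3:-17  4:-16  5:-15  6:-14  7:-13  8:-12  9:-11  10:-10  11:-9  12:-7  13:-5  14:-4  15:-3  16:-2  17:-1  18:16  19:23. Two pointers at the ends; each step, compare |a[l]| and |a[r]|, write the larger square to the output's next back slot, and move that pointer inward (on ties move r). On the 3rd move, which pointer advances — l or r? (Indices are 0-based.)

l=0 r=19: |-20|<=|23| out[19]=529, r--
l=0 r=18: |-20|>|16| out[18]=400, l++
l=1 r=18: |-19|>|16| out[17]=361, l++

l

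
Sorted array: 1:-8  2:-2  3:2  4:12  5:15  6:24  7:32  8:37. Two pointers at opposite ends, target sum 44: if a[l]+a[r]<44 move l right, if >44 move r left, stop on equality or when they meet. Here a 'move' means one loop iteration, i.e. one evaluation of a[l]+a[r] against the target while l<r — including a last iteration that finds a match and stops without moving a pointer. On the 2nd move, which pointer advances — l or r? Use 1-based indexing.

l

[1,8] -8+37=29 <44 → l++
[2,8] -2+37=35 <44 → l++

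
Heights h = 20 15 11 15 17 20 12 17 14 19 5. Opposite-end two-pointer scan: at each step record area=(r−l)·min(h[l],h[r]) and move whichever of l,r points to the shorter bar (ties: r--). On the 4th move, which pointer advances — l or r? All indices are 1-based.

[1,11] min(20,5)*10=50 best=50 * → r--
[1,10] min(20,19)*9=171 best=171 * → r--
[1,9] min(20,14)*8=112 best=171 → r--
[1,8] min(20,17)*7=119 best=171 → r--

r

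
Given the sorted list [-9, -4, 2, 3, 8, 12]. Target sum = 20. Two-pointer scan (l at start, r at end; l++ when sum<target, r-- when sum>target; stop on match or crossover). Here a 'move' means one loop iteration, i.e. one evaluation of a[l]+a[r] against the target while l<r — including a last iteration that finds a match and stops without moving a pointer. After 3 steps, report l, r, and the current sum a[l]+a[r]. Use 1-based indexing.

l=1 r=6: -9+12=3 <20, l++
l=2 r=6: -4+12=8 <20, l++
l=3 r=6: 2+12=14 <20, l++

l=4, r=6, sum=15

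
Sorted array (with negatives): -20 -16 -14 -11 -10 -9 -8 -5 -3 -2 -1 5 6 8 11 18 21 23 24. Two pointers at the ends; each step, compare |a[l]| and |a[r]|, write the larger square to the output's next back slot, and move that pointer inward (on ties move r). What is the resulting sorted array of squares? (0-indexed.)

[1, 4, 9, 25, 25, 36, 64, 64, 81, 100, 121, 121, 196, 256, 324, 400, 441, 529, 576]

[0,18] |-20|<=|24| out[18]=576 → r--
[0,17] |-20|<=|23| out[17]=529 → r--
[0,16] |-20|<=|21| out[16]=441 → r--
[0,15] |-20|>|18| out[15]=400 → l++
[1,15] |-16|<=|18| out[14]=324 → r--
[1,14] |-16|>|11| out[13]=256 → l++
[2,14] |-14|>|11| out[12]=196 → l++
[3,14] |-11|<=|11| out[11]=121 → r--
[3,13] |-11|>|8| out[10]=121 → l++
[4,13] |-10|>|8| out[9]=100 → l++
[5,13] |-9|>|8| out[8]=81 → l++
[6,13] |-8|<=|8| out[7]=64 → r--
[6,12] |-8|>|6| out[6]=64 → l++
[7,12] |-5|<=|6| out[5]=36 → r--
[7,11] |-5|<=|5| out[4]=25 → r--
[7,10] |-5|>|-1| out[3]=25 → l++
[8,10] |-3|>|-1| out[2]=9 → l++
[9,10] |-2|>|-1| out[1]=4 → l++
[10,10] |-1|<=|-1| out[0]=1 → r--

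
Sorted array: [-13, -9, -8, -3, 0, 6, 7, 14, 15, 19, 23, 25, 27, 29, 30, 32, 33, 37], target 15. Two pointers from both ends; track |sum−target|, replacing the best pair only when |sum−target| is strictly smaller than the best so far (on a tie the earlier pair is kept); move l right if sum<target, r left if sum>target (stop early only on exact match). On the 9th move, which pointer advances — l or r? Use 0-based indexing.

l

l=0 r=17: -13+37=24 d=9 *, r--
l=0 r=16: -13+33=20 d=5 *, r--
l=0 r=15: -13+32=19 d=4 *, r--
l=0 r=14: -13+30=17 d=2 *, r--
l=0 r=13: -13+29=16 d=1 *, r--
l=0 r=12: -13+27=14 d=1, l++
l=1 r=12: -9+27=18 d=3, r--
l=1 r=11: -9+25=16 d=1, r--
l=1 r=10: -9+23=14 d=1, l++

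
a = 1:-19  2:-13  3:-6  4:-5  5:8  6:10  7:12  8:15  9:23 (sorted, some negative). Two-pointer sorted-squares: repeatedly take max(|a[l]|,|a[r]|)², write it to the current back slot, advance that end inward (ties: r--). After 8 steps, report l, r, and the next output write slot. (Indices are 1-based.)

l=1 r=9: |-19|<=|23| out[9]=529, r--
l=1 r=8: |-19|>|15| out[8]=361, l++
l=2 r=8: |-13|<=|15| out[7]=225, r--
l=2 r=7: |-13|>|12| out[6]=169, l++
l=3 r=7: |-6|<=|12| out[5]=144, r--
l=3 r=6: |-6|<=|10| out[4]=100, r--
l=3 r=5: |-6|<=|8| out[3]=64, r--
l=3 r=4: |-6|>|-5| out[2]=36, l++

l=4, r=4, next write slot=1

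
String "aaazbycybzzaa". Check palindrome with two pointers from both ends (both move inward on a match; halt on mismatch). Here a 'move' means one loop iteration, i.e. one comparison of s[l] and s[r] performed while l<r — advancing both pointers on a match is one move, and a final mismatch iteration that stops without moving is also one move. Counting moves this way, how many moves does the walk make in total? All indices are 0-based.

3 moves

[0,12] 'a'=='a' → l++,r--
[1,11] 'a'=='a' → l++,r--
[2,10] 'a'!='z' → stop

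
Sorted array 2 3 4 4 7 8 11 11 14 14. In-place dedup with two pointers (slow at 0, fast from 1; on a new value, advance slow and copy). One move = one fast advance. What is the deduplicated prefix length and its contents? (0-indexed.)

length 7; prefix = [2, 3, 4, 7, 8, 11, 14]

slow=0 fast=1: a[fast]=3≠a[slow]=2 write a[1]=3, slow++,fast++
slow=1 fast=2: a[fast]=4≠a[slow]=3 write a[2]=4, slow++,fast++
slow=2 fast=3: a[fast]=4=a[slow] dup, fast++
slow=2 fast=4: a[fast]=7≠a[slow]=4 write a[3]=7, slow++,fast++
slow=3 fast=5: a[fast]=8≠a[slow]=7 write a[4]=8, slow++,fast++
slow=4 fast=6: a[fast]=11≠a[slow]=8 write a[5]=11, slow++,fast++
slow=5 fast=7: a[fast]=11=a[slow] dup, fast++
slow=5 fast=8: a[fast]=14≠a[slow]=11 write a[6]=14, slow++,fast++
slow=6 fast=9: a[fast]=14=a[slow] dup, fast++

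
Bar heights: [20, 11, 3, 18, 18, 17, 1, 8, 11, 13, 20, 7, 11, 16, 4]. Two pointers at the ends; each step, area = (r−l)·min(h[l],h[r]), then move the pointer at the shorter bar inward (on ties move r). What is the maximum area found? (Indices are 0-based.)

max area = 208

[0,14] min(20,4)*14=56 best=56 * → r--
[0,13] min(20,16)*13=208 best=208 * → r--
[0,12] min(20,11)*12=132 best=208 → r--
[0,11] min(20,7)*11=77 best=208 → r--
[0,10] min(20,20)*10=200 best=208 → r--
[0,9] min(20,13)*9=117 best=208 → r--
[0,8] min(20,11)*8=88 best=208 → r--
[0,7] min(20,8)*7=56 best=208 → r--
[0,6] min(20,1)*6=6 best=208 → r--
[0,5] min(20,17)*5=85 best=208 → r--
[0,4] min(20,18)*4=72 best=208 → r--
[0,3] min(20,18)*3=54 best=208 → r--
[0,2] min(20,3)*2=6 best=208 → r--
[0,1] min(20,11)*1=11 best=208 → r--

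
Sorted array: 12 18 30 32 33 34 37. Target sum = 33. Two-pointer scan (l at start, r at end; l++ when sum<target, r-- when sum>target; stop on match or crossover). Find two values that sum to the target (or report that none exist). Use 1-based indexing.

[1,7] 12+37=49 >33 → r--
[1,6] 12+34=46 >33 → r--
[1,5] 12+33=45 >33 → r--
[1,4] 12+32=44 >33 → r--
[1,3] 12+30=42 >33 → r--
[1,2] 12+18=30 <33 → l++

no pair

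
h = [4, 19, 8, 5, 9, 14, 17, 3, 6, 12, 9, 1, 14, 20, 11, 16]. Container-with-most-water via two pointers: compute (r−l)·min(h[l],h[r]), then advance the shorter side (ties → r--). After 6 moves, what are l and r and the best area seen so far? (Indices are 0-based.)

[0,15] min(4,16)*15=60 best=60 * → l++
[1,15] min(19,16)*14=224 best=224 * → r--
[1,14] min(19,11)*13=143 best=224 → r--
[1,13] min(19,20)*12=228 best=228 * → l++
[2,13] min(8,20)*11=88 best=228 → l++
[3,13] min(5,20)*10=50 best=228 → l++

l=4, r=13, best area=228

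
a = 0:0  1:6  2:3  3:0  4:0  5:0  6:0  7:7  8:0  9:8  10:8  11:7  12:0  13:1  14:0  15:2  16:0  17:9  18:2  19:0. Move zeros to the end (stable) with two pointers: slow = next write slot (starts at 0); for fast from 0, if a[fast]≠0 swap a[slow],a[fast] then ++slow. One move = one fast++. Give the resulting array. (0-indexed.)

[6, 3, 7, 8, 8, 7, 1, 2, 9, 2, 0, 0, 0, 0, 0, 0, 0, 0, 0, 0]

(s=0,f=0) a[fast]=0 → fast++
(s=0,f=1) a[fast]=6≠0 swap→a[0]=6 → slow++,fast++
(s=1,f=2) a[fast]=3≠0 swap→a[1]=3 → slow++,fast++
(s=2,f=3) a[fast]=0 → fast++
(s=2,f=4) a[fast]=0 → fast++
(s=2,f=5) a[fast]=0 → fast++
(s=2,f=6) a[fast]=0 → fast++
(s=2,f=7) a[fast]=7≠0 swap→a[2]=7 → slow++,fast++
(s=3,f=8) a[fast]=0 → fast++
(s=3,f=9) a[fast]=8≠0 swap→a[3]=8 → slow++,fast++
(s=4,f=10) a[fast]=8≠0 swap→a[4]=8 → slow++,fast++
(s=5,f=11) a[fast]=7≠0 swap→a[5]=7 → slow++,fast++
(s=6,f=12) a[fast]=0 → fast++
(s=6,f=13) a[fast]=1≠0 swap→a[6]=1 → slow++,fast++
(s=7,f=14) a[fast]=0 → fast++
(s=7,f=15) a[fast]=2≠0 swap→a[7]=2 → slow++,fast++
(s=8,f=16) a[fast]=0 → fast++
(s=8,f=17) a[fast]=9≠0 swap→a[8]=9 → slow++,fast++
(s=9,f=18) a[fast]=2≠0 swap→a[9]=2 → slow++,fast++
(s=10,f=19) a[fast]=0 → fast++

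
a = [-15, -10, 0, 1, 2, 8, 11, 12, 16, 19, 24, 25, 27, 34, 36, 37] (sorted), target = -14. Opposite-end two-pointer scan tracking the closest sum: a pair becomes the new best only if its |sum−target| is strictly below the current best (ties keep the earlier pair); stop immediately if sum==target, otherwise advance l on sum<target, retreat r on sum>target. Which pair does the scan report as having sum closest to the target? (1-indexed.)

pair (-15, 1) with sum -14 (|Δ|=0)

[1,16] -15+37=22 d=36 * → r--
[1,15] -15+36=21 d=35 * → r--
[1,14] -15+34=19 d=33 * → r--
[1,13] -15+27=12 d=26 * → r--
[1,12] -15+25=10 d=24 * → r--
[1,11] -15+24=9 d=23 * → r--
[1,10] -15+19=4 d=18 * → r--
[1,9] -15+16=1 d=15 * → r--
[1,8] -15+12=-3 d=11 * → r--
[1,7] -15+11=-4 d=10 * → r--
[1,6] -15+8=-7 d=7 * → r--
[1,5] -15+2=-13 d=1 * → r--
[1,4] -15+1=-14 d=0 * → stop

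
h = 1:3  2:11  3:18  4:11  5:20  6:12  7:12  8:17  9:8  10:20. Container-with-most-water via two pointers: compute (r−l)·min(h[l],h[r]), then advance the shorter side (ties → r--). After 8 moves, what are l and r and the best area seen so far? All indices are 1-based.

l=5, r=6, best area=126

[1,10] min(3,20)*9=27 best=27 * → l++
[2,10] min(11,20)*8=88 best=88 * → l++
[3,10] min(18,20)*7=126 best=126 * → l++
[4,10] min(11,20)*6=66 best=126 → l++
[5,10] min(20,20)*5=100 best=126 → r--
[5,9] min(20,8)*4=32 best=126 → r--
[5,8] min(20,17)*3=51 best=126 → r--
[5,7] min(20,12)*2=24 best=126 → r--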